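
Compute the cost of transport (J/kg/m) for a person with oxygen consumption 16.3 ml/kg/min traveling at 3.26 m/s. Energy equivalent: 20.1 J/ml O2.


Power per kg = VO2 * 20.1 / 60
Power per kg = 16.3 * 20.1 / 60 = 5.4605 W/kg
Cost = power_per_kg / speed
Cost = 5.4605 / 3.26
Cost = 1.6750


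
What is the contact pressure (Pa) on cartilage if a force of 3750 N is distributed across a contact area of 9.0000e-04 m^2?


P = F / A
P = 3750 / 9.0000e-04
P = 4.1667e+06


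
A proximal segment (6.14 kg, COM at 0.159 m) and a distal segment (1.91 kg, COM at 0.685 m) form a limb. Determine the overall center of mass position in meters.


COM = (m1*x1 + m2*x2) / (m1 + m2)
COM = (6.14*0.159 + 1.91*0.685) / (6.14 + 1.91)
Numerator = 2.2846
Denominator = 8.0500
COM = 0.2838


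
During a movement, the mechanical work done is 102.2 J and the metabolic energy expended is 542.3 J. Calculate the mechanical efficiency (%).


eta = (W_mech / E_meta) * 100
eta = (102.2 / 542.3) * 100
ratio = 0.1885
eta = 18.8457


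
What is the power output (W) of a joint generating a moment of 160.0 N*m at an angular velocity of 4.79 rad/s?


P = M * omega
P = 160.0 * 4.79
P = 766.4000


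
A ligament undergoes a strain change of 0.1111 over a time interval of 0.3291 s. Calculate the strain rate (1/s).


strain_rate = delta_strain / delta_t
strain_rate = 0.1111 / 0.3291
strain_rate = 0.3376


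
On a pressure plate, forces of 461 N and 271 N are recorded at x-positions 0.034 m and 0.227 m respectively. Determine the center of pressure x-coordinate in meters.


COP_x = (F1*x1 + F2*x2) / (F1 + F2)
COP_x = (461*0.034 + 271*0.227) / (461 + 271)
Numerator = 77.1910
Denominator = 732
COP_x = 0.1055


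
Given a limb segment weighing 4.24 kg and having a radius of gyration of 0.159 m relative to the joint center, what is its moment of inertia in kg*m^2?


I = m * k^2
I = 4.24 * 0.159^2
k^2 = 0.0253
I = 0.1072


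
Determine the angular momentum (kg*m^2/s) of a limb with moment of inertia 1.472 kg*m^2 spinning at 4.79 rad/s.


L = I * omega
L = 1.472 * 4.79
L = 7.0509


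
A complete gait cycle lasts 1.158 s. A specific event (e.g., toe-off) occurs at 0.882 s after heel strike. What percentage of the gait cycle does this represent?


pct = (event_time / cycle_time) * 100
pct = (0.882 / 1.158) * 100
ratio = 0.7617
pct = 76.1658


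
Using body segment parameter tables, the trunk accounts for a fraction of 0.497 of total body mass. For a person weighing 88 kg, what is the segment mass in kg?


m_segment = body_mass * fraction
m_segment = 88 * 0.497
m_segment = 43.7360


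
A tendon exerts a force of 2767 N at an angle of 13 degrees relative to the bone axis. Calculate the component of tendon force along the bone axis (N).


F_eff = F_tendon * cos(theta)
theta = 13 deg = 0.2269 rad
cos(theta) = 0.9744
F_eff = 2767 * 0.9744
F_eff = 2696.0820


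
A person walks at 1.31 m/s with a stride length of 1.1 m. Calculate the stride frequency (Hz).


f = v / stride_length
f = 1.31 / 1.1
f = 1.1909


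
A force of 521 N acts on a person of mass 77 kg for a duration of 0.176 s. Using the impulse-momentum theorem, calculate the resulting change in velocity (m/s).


J = F * dt = 521 * 0.176 = 91.6960 N*s
delta_v = J / m
delta_v = 91.6960 / 77
delta_v = 1.1909


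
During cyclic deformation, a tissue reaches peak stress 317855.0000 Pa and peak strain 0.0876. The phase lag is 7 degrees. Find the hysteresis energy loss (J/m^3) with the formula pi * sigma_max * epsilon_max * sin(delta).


E_loss = pi * sigma_max * epsilon_max * sin(delta)
delta = 7 deg = 0.1222 rad
sin(delta) = 0.1219
E_loss = pi * 317855.0000 * 0.0876 * 0.1219
E_loss = 10660.4981


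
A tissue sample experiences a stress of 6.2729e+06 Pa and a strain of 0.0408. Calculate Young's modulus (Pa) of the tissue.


E = stress / strain
E = 6.2729e+06 / 0.0408
E = 1.5375e+08


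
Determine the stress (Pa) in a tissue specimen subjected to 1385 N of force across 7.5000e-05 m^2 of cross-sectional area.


stress = F / A
stress = 1385 / 7.5000e-05
stress = 1.8467e+07


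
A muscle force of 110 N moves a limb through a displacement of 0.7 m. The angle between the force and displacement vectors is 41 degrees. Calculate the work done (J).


W = F * d * cos(theta)
theta = 41 deg = 0.7156 rad
cos(theta) = 0.7547
W = 110 * 0.7 * 0.7547
W = 58.1126


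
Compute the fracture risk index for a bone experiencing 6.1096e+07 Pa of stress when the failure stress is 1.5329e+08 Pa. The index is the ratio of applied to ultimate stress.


FRI = applied / ultimate
FRI = 6.1096e+07 / 1.5329e+08
FRI = 0.3986


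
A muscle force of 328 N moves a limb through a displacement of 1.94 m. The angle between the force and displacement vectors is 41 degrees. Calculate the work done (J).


W = F * d * cos(theta)
theta = 41 deg = 0.7156 rad
cos(theta) = 0.7547
W = 328 * 1.94 * 0.7547
W = 480.2368


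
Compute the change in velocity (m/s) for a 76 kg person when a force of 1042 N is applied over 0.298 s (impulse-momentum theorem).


J = F * dt = 1042 * 0.298 = 310.5160 N*s
delta_v = J / m
delta_v = 310.5160 / 76
delta_v = 4.0857


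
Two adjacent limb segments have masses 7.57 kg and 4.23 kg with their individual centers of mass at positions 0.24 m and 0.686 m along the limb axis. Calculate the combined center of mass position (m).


COM = (m1*x1 + m2*x2) / (m1 + m2)
COM = (7.57*0.24 + 4.23*0.686) / (7.57 + 4.23)
Numerator = 4.7186
Denominator = 11.8000
COM = 0.3999


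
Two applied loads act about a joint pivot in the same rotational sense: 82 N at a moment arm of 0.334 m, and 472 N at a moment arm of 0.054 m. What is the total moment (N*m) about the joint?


M = F1 * d1 + F2 * d2
M = 82 * 0.334 + 472 * 0.054
M = 27.3880 + 25.4880
M = 52.8760


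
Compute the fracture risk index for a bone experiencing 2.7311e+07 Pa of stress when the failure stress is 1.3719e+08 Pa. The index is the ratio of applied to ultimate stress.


FRI = applied / ultimate
FRI = 2.7311e+07 / 1.3719e+08
FRI = 0.1991


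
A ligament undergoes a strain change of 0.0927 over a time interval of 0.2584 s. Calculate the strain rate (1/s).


strain_rate = delta_strain / delta_t
strain_rate = 0.0927 / 0.2584
strain_rate = 0.3587


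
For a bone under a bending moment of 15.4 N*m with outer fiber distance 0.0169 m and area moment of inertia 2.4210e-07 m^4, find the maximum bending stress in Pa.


sigma = M * c / I
sigma = 15.4 * 0.0169 / 2.4210e-07
M * c = 0.2603
sigma = 1.0750e+06


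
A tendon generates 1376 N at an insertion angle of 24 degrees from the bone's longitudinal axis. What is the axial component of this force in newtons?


F_eff = F_tendon * cos(theta)
theta = 24 deg = 0.4189 rad
cos(theta) = 0.9135
F_eff = 1376 * 0.9135
F_eff = 1257.0385


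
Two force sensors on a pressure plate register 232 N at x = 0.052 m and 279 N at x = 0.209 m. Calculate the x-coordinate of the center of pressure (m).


COP_x = (F1*x1 + F2*x2) / (F1 + F2)
COP_x = (232*0.052 + 279*0.209) / (232 + 279)
Numerator = 70.3750
Denominator = 511
COP_x = 0.1377


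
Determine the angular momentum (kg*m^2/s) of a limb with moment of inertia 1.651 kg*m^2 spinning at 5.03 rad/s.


L = I * omega
L = 1.651 * 5.03
L = 8.3045


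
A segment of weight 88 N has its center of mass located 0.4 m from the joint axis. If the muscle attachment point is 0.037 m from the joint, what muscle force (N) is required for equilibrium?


F_muscle = W * d_load / d_muscle
F_muscle = 88 * 0.4 / 0.037
Numerator = 35.2000
F_muscle = 951.3514


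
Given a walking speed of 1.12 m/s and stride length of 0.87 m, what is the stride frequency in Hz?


f = v / stride_length
f = 1.12 / 0.87
f = 1.2874


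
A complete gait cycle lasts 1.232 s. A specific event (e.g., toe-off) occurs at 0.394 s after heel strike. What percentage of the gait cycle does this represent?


pct = (event_time / cycle_time) * 100
pct = (0.394 / 1.232) * 100
ratio = 0.3198
pct = 31.9805


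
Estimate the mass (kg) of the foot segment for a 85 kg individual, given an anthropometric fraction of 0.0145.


m_segment = body_mass * fraction
m_segment = 85 * 0.0145
m_segment = 1.2325


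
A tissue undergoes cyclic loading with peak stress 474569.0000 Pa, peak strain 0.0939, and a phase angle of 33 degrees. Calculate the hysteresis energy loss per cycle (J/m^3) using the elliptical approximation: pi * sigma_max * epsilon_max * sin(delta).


E_loss = pi * sigma_max * epsilon_max * sin(delta)
delta = 33 deg = 0.5760 rad
sin(delta) = 0.5446
E_loss = pi * 474569.0000 * 0.0939 * 0.5446
E_loss = 76247.1465


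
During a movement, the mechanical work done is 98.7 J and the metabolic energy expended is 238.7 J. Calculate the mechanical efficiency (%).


eta = (W_mech / E_meta) * 100
eta = (98.7 / 238.7) * 100
ratio = 0.4135
eta = 41.3490


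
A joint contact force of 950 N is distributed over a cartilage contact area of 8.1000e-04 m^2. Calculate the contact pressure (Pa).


P = F / A
P = 950 / 8.1000e-04
P = 1.1728e+06


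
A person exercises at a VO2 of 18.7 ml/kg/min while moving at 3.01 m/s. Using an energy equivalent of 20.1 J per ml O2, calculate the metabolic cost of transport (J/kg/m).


Power per kg = VO2 * 20.1 / 60
Power per kg = 18.7 * 20.1 / 60 = 6.2645 W/kg
Cost = power_per_kg / speed
Cost = 6.2645 / 3.01
Cost = 2.0812


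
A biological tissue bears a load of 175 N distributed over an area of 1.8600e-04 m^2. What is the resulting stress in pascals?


stress = F / A
stress = 175 / 1.8600e-04
stress = 940860.2151


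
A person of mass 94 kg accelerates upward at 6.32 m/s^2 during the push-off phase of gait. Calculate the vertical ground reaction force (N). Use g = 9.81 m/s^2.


GRF = m * (g + a)
GRF = 94 * (9.81 + 6.32)
GRF = 94 * 16.1300
GRF = 1516.2200


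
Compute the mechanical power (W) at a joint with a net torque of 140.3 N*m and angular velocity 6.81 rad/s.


P = M * omega
P = 140.3 * 6.81
P = 955.4430


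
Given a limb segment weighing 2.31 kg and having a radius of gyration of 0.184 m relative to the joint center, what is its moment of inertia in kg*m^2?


I = m * k^2
I = 2.31 * 0.184^2
k^2 = 0.0339
I = 0.0782


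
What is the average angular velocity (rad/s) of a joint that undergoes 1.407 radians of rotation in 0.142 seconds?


omega = delta_theta / delta_t
omega = 1.407 / 0.142
omega = 9.9085


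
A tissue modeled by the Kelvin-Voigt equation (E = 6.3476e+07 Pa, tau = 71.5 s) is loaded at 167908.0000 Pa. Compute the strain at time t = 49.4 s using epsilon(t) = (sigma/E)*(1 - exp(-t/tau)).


epsilon(t) = (sigma/E) * (1 - exp(-t/tau))
sigma/E = 167908.0000 / 6.3476e+07 = 0.0026
exp(-t/tau) = exp(-49.4 / 71.5) = 0.5011
epsilon = 0.0026 * (1 - 0.5011)
epsilon = 0.0013


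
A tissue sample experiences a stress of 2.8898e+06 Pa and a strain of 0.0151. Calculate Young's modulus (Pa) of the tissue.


E = stress / strain
E = 2.8898e+06 / 0.0151
E = 1.9138e+08


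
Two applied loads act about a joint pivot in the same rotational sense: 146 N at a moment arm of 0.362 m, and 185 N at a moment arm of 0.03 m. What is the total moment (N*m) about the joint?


M = F1 * d1 + F2 * d2
M = 146 * 0.362 + 185 * 0.03
M = 52.8520 + 5.5500
M = 58.4020


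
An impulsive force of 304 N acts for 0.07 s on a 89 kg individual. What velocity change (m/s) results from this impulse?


J = F * dt = 304 * 0.07 = 21.2800 N*s
delta_v = J / m
delta_v = 21.2800 / 89
delta_v = 0.2391


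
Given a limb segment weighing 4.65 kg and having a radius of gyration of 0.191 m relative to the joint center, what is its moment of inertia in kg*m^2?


I = m * k^2
I = 4.65 * 0.191^2
k^2 = 0.0365
I = 0.1696


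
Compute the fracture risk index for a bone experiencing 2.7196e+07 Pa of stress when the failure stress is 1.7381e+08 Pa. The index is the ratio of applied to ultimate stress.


FRI = applied / ultimate
FRI = 2.7196e+07 / 1.7381e+08
FRI = 0.1565


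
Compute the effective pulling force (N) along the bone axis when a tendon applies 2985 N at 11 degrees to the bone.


F_eff = F_tendon * cos(theta)
theta = 11 deg = 0.1920 rad
cos(theta) = 0.9816
F_eff = 2985 * 0.9816
F_eff = 2930.1571


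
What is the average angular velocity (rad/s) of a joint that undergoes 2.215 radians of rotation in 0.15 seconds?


omega = delta_theta / delta_t
omega = 2.215 / 0.15
omega = 14.7667


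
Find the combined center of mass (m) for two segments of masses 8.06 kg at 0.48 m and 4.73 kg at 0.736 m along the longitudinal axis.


COM = (m1*x1 + m2*x2) / (m1 + m2)
COM = (8.06*0.48 + 4.73*0.736) / (8.06 + 4.73)
Numerator = 7.3501
Denominator = 12.7900
COM = 0.5747


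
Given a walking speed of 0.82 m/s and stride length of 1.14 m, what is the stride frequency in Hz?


f = v / stride_length
f = 0.82 / 1.14
f = 0.7193


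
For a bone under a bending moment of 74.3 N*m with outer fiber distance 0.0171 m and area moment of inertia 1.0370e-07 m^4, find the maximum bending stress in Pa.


sigma = M * c / I
sigma = 74.3 * 0.0171 / 1.0370e-07
M * c = 1.2705
sigma = 1.2252e+07


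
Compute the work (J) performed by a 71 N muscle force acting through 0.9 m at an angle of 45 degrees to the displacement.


W = F * d * cos(theta)
theta = 45 deg = 0.7854 rad
cos(theta) = 0.7071
W = 71 * 0.9 * 0.7071
W = 45.1841


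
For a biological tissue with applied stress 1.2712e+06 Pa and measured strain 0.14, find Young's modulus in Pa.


E = stress / strain
E = 1.2712e+06 / 0.14
E = 9.0800e+06


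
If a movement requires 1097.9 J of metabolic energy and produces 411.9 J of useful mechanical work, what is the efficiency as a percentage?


eta = (W_mech / E_meta) * 100
eta = (411.9 / 1097.9) * 100
ratio = 0.3752
eta = 37.5171


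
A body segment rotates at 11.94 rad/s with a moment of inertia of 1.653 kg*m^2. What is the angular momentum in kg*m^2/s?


L = I * omega
L = 1.653 * 11.94
L = 19.7368


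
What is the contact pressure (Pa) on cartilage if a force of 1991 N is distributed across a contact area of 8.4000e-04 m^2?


P = F / A
P = 1991 / 8.4000e-04
P = 2.3702e+06


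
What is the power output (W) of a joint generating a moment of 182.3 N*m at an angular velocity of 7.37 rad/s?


P = M * omega
P = 182.3 * 7.37
P = 1343.5510


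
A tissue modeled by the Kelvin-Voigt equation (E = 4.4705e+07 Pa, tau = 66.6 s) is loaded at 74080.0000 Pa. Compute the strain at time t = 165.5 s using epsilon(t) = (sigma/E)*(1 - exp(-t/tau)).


epsilon(t) = (sigma/E) * (1 - exp(-t/tau))
sigma/E = 74080.0000 / 4.4705e+07 = 0.0017
exp(-t/tau) = exp(-165.5 / 66.6) = 0.0833
epsilon = 0.0017 * (1 - 0.0833)
epsilon = 0.0015


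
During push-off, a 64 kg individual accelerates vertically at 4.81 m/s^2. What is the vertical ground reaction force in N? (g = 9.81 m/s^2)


GRF = m * (g + a)
GRF = 64 * (9.81 + 4.81)
GRF = 64 * 14.6200
GRF = 935.6800


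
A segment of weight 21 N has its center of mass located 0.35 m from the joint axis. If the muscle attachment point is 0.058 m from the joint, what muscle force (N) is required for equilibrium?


F_muscle = W * d_load / d_muscle
F_muscle = 21 * 0.35 / 0.058
Numerator = 7.3500
F_muscle = 126.7241


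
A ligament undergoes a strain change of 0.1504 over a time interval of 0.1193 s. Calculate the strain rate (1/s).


strain_rate = delta_strain / delta_t
strain_rate = 0.1504 / 0.1193
strain_rate = 1.2607


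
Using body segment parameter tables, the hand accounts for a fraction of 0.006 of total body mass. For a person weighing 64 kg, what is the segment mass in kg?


m_segment = body_mass * fraction
m_segment = 64 * 0.006
m_segment = 0.3840


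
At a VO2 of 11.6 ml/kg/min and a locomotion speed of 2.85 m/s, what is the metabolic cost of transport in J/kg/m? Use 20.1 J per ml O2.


Power per kg = VO2 * 20.1 / 60
Power per kg = 11.6 * 20.1 / 60 = 3.8860 W/kg
Cost = power_per_kg / speed
Cost = 3.8860 / 2.85
Cost = 1.3635


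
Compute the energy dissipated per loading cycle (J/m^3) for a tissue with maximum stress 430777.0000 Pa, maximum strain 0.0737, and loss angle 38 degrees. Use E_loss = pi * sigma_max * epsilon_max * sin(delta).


E_loss = pi * sigma_max * epsilon_max * sin(delta)
delta = 38 deg = 0.6632 rad
sin(delta) = 0.6157
E_loss = pi * 430777.0000 * 0.0737 * 0.6157
E_loss = 61406.1468


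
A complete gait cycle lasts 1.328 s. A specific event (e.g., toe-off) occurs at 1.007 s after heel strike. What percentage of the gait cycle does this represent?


pct = (event_time / cycle_time) * 100
pct = (1.007 / 1.328) * 100
ratio = 0.7583
pct = 75.8283


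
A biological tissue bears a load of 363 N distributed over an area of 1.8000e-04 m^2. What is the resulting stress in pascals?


stress = F / A
stress = 363 / 1.8000e-04
stress = 2.0167e+06


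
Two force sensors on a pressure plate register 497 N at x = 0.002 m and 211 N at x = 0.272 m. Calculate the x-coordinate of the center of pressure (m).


COP_x = (F1*x1 + F2*x2) / (F1 + F2)
COP_x = (497*0.002 + 211*0.272) / (497 + 211)
Numerator = 58.3860
Denominator = 708
COP_x = 0.0825


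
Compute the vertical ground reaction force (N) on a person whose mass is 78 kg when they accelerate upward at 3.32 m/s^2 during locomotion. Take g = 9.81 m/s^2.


GRF = m * (g + a)
GRF = 78 * (9.81 + 3.32)
GRF = 78 * 13.1300
GRF = 1024.1400


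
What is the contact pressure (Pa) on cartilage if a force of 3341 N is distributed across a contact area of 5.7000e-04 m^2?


P = F / A
P = 3341 / 5.7000e-04
P = 5.8614e+06


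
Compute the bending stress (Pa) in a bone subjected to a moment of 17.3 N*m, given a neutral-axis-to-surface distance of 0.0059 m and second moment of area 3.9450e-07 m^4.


sigma = M * c / I
sigma = 17.3 * 0.0059 / 3.9450e-07
M * c = 0.1021
sigma = 258732.5729


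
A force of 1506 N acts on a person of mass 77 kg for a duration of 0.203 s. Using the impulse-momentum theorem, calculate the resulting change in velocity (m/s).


J = F * dt = 1506 * 0.203 = 305.7180 N*s
delta_v = J / m
delta_v = 305.7180 / 77
delta_v = 3.9704


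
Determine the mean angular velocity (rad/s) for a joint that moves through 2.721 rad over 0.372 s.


omega = delta_theta / delta_t
omega = 2.721 / 0.372
omega = 7.3145


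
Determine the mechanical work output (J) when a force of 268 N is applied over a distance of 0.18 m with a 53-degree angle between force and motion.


W = F * d * cos(theta)
theta = 53 deg = 0.9250 rad
cos(theta) = 0.6018
W = 268 * 0.18 * 0.6018
W = 29.0316


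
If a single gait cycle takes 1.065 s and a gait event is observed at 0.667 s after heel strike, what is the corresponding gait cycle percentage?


pct = (event_time / cycle_time) * 100
pct = (0.667 / 1.065) * 100
ratio = 0.6263
pct = 62.6291


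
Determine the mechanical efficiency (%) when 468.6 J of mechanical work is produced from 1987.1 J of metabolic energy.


eta = (W_mech / E_meta) * 100
eta = (468.6 / 1987.1) * 100
ratio = 0.2358
eta = 23.5821


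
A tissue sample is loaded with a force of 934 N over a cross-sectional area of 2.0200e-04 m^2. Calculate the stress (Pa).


stress = F / A
stress = 934 / 2.0200e-04
stress = 4.6238e+06


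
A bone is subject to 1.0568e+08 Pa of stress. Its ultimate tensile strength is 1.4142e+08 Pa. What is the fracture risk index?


FRI = applied / ultimate
FRI = 1.0568e+08 / 1.4142e+08
FRI = 0.7473


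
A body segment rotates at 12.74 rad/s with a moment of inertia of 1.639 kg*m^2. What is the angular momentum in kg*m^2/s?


L = I * omega
L = 1.639 * 12.74
L = 20.8809


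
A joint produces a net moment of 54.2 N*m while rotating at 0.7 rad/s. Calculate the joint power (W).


P = M * omega
P = 54.2 * 0.7
P = 37.9400


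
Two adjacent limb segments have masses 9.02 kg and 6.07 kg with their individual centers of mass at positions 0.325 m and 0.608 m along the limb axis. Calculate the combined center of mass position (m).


COM = (m1*x1 + m2*x2) / (m1 + m2)
COM = (9.02*0.325 + 6.07*0.608) / (9.02 + 6.07)
Numerator = 6.6221
Denominator = 15.0900
COM = 0.4388


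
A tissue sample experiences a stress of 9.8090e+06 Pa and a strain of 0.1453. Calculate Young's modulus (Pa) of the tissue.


E = stress / strain
E = 9.8090e+06 / 0.1453
E = 6.7509e+07


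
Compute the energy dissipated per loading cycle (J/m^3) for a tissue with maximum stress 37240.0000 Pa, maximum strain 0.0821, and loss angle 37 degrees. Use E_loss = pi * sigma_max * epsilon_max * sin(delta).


E_loss = pi * sigma_max * epsilon_max * sin(delta)
delta = 37 deg = 0.6458 rad
sin(delta) = 0.6018
E_loss = pi * 37240.0000 * 0.0821 * 0.6018
E_loss = 5780.5043


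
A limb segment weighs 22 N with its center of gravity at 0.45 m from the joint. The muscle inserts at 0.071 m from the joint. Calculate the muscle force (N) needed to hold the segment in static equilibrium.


F_muscle = W * d_load / d_muscle
F_muscle = 22 * 0.45 / 0.071
Numerator = 9.9000
F_muscle = 139.4366


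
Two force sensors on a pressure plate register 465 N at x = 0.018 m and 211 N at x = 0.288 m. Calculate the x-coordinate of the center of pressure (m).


COP_x = (F1*x1 + F2*x2) / (F1 + F2)
COP_x = (465*0.018 + 211*0.288) / (465 + 211)
Numerator = 69.1380
Denominator = 676
COP_x = 0.1023


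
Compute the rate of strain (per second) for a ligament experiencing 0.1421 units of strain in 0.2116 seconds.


strain_rate = delta_strain / delta_t
strain_rate = 0.1421 / 0.2116
strain_rate = 0.6716


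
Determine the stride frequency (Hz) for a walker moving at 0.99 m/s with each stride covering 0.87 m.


f = v / stride_length
f = 0.99 / 0.87
f = 1.1379


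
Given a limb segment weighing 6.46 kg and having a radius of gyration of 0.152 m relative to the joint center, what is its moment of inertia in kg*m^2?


I = m * k^2
I = 6.46 * 0.152^2
k^2 = 0.0231
I = 0.1493


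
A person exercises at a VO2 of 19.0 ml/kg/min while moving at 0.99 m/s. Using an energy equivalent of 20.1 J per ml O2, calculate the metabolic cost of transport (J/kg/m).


Power per kg = VO2 * 20.1 / 60
Power per kg = 19.0 * 20.1 / 60 = 6.3650 W/kg
Cost = power_per_kg / speed
Cost = 6.3650 / 0.99
Cost = 6.4293


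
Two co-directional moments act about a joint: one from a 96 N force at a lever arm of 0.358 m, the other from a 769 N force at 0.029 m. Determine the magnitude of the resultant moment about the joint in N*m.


M = F1 * d1 + F2 * d2
M = 96 * 0.358 + 769 * 0.029
M = 34.3680 + 22.3010
M = 56.6690


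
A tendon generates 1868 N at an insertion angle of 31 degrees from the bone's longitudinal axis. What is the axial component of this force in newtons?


F_eff = F_tendon * cos(theta)
theta = 31 deg = 0.5411 rad
cos(theta) = 0.8572
F_eff = 1868 * 0.8572
F_eff = 1601.1885


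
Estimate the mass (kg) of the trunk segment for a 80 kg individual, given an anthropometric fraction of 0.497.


m_segment = body_mass * fraction
m_segment = 80 * 0.497
m_segment = 39.7600


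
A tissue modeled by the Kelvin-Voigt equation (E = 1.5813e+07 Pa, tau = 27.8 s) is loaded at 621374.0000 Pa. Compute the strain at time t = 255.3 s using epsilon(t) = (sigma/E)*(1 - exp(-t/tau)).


epsilon(t) = (sigma/E) * (1 - exp(-t/tau))
sigma/E = 621374.0000 / 1.5813e+07 = 0.0393
exp(-t/tau) = exp(-255.3 / 27.8) = 1.0273e-04
epsilon = 0.0393 * (1 - 1.0273e-04)
epsilon = 0.0393


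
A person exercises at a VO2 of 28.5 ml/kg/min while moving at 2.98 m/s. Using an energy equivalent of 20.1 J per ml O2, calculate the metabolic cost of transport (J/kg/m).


Power per kg = VO2 * 20.1 / 60
Power per kg = 28.5 * 20.1 / 60 = 9.5475 W/kg
Cost = power_per_kg / speed
Cost = 9.5475 / 2.98
Cost = 3.2039


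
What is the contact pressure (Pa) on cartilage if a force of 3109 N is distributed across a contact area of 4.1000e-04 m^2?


P = F / A
P = 3109 / 4.1000e-04
P = 7.5829e+06


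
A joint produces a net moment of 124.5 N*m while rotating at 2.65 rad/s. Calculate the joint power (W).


P = M * omega
P = 124.5 * 2.65
P = 329.9250


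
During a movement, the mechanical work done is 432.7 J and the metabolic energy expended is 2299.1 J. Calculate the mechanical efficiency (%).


eta = (W_mech / E_meta) * 100
eta = (432.7 / 2299.1) * 100
ratio = 0.1882
eta = 18.8204


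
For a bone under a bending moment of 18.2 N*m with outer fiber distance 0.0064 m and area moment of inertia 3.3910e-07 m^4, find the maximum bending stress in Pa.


sigma = M * c / I
sigma = 18.2 * 0.0064 / 3.3910e-07
M * c = 0.1165
sigma = 343497.4934


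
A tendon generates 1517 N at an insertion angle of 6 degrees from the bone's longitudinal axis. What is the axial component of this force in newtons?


F_eff = F_tendon * cos(theta)
theta = 6 deg = 0.1047 rad
cos(theta) = 0.9945
F_eff = 1517 * 0.9945
F_eff = 1508.6897


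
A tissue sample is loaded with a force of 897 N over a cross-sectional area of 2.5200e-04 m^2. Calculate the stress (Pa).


stress = F / A
stress = 897 / 2.5200e-04
stress = 3.5595e+06


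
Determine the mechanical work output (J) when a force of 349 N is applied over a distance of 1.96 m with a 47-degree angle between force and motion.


W = F * d * cos(theta)
theta = 47 deg = 0.8203 rad
cos(theta) = 0.6820
W = 349 * 1.96 * 0.6820
W = 466.5142


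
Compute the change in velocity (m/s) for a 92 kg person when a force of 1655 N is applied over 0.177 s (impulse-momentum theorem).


J = F * dt = 1655 * 0.177 = 292.9350 N*s
delta_v = J / m
delta_v = 292.9350 / 92
delta_v = 3.1841


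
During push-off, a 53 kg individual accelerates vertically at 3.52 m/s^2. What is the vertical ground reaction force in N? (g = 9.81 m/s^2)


GRF = m * (g + a)
GRF = 53 * (9.81 + 3.52)
GRF = 53 * 13.3300
GRF = 706.4900


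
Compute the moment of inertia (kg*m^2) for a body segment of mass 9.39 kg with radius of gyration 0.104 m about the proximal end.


I = m * k^2
I = 9.39 * 0.104^2
k^2 = 0.0108
I = 0.1016


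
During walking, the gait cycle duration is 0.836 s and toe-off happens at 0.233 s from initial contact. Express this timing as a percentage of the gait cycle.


pct = (event_time / cycle_time) * 100
pct = (0.233 / 0.836) * 100
ratio = 0.2787
pct = 27.8708


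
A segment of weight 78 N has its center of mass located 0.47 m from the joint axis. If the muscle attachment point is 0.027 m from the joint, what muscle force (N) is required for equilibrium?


F_muscle = W * d_load / d_muscle
F_muscle = 78 * 0.47 / 0.027
Numerator = 36.6600
F_muscle = 1357.7778


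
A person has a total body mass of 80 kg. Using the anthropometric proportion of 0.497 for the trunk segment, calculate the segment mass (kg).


m_segment = body_mass * fraction
m_segment = 80 * 0.497
m_segment = 39.7600


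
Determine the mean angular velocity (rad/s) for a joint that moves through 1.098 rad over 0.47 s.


omega = delta_theta / delta_t
omega = 1.098 / 0.47
omega = 2.3362


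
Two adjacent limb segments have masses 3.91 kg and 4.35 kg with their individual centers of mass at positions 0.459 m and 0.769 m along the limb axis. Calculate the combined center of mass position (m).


COM = (m1*x1 + m2*x2) / (m1 + m2)
COM = (3.91*0.459 + 4.35*0.769) / (3.91 + 4.35)
Numerator = 5.1398
Denominator = 8.2600
COM = 0.6223


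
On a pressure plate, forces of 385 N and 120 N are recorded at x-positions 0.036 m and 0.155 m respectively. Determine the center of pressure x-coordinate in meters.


COP_x = (F1*x1 + F2*x2) / (F1 + F2)
COP_x = (385*0.036 + 120*0.155) / (385 + 120)
Numerator = 32.4600
Denominator = 505
COP_x = 0.0643


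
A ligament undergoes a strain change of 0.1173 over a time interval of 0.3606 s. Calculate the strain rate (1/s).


strain_rate = delta_strain / delta_t
strain_rate = 0.1173 / 0.3606
strain_rate = 0.3253


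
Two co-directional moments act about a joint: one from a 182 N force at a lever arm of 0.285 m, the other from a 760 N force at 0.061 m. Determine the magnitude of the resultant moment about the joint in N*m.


M = F1 * d1 + F2 * d2
M = 182 * 0.285 + 760 * 0.061
M = 51.8700 + 46.3600
M = 98.2300


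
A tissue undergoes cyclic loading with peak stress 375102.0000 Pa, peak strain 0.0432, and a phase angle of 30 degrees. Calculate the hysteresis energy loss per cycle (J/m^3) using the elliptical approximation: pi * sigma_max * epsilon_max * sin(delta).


E_loss = pi * sigma_max * epsilon_max * sin(delta)
delta = 30 deg = 0.5236 rad
sin(delta) = 0.5000
E_loss = pi * 375102.0000 * 0.0432 * 0.5000
E_loss = 25453.8221


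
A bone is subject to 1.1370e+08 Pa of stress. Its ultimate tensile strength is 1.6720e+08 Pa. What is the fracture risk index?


FRI = applied / ultimate
FRI = 1.1370e+08 / 1.6720e+08
FRI = 0.6800


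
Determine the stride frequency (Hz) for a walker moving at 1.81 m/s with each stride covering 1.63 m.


f = v / stride_length
f = 1.81 / 1.63
f = 1.1104


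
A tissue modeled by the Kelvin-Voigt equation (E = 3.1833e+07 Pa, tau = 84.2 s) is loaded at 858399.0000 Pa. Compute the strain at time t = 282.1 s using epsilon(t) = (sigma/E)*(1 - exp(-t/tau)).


epsilon(t) = (sigma/E) * (1 - exp(-t/tau))
sigma/E = 858399.0000 / 3.1833e+07 = 0.0270
exp(-t/tau) = exp(-282.1 / 84.2) = 0.0351
epsilon = 0.0270 * (1 - 0.0351)
epsilon = 0.0260


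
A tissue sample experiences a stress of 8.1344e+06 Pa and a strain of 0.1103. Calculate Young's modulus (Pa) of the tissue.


E = stress / strain
E = 8.1344e+06 / 0.1103
E = 7.3748e+07


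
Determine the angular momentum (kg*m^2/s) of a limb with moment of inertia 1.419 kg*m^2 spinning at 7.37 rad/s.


L = I * omega
L = 1.419 * 7.37
L = 10.4580


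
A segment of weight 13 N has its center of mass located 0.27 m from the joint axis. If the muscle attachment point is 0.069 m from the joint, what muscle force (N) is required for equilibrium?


F_muscle = W * d_load / d_muscle
F_muscle = 13 * 0.27 / 0.069
Numerator = 3.5100
F_muscle = 50.8696


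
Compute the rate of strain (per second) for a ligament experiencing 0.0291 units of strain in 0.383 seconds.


strain_rate = delta_strain / delta_t
strain_rate = 0.0291 / 0.383
strain_rate = 0.0760


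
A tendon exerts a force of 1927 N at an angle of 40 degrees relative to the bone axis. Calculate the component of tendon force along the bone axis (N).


F_eff = F_tendon * cos(theta)
theta = 40 deg = 0.6981 rad
cos(theta) = 0.7660
F_eff = 1927 * 0.7660
F_eff = 1476.1676


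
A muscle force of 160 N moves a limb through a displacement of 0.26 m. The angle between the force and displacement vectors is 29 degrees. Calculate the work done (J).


W = F * d * cos(theta)
theta = 29 deg = 0.5061 rad
cos(theta) = 0.8746
W = 160 * 0.26 * 0.8746
W = 36.3842


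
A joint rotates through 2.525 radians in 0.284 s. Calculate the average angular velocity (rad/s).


omega = delta_theta / delta_t
omega = 2.525 / 0.284
omega = 8.8908


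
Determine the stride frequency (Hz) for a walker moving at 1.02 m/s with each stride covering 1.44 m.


f = v / stride_length
f = 1.02 / 1.44
f = 0.7083


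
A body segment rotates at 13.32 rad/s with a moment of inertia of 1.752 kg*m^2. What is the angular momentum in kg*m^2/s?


L = I * omega
L = 1.752 * 13.32
L = 23.3366


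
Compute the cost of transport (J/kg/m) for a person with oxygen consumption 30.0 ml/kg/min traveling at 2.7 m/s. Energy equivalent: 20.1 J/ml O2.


Power per kg = VO2 * 20.1 / 60
Power per kg = 30.0 * 20.1 / 60 = 10.0500 W/kg
Cost = power_per_kg / speed
Cost = 10.0500 / 2.7
Cost = 3.7222


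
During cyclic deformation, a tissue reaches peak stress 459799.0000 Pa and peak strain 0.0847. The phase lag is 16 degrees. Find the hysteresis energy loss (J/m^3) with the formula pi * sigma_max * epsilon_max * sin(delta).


E_loss = pi * sigma_max * epsilon_max * sin(delta)
delta = 16 deg = 0.2793 rad
sin(delta) = 0.2756
E_loss = pi * 459799.0000 * 0.0847 * 0.2756
E_loss = 33724.0233


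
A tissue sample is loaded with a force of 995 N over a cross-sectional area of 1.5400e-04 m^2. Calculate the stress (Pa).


stress = F / A
stress = 995 / 1.5400e-04
stress = 6.4610e+06


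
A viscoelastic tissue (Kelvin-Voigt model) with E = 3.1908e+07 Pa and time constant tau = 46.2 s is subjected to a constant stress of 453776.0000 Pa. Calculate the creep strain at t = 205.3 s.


epsilon(t) = (sigma/E) * (1 - exp(-t/tau))
sigma/E = 453776.0000 / 3.1908e+07 = 0.0142
exp(-t/tau) = exp(-205.3 / 46.2) = 0.0118
epsilon = 0.0142 * (1 - 0.0118)
epsilon = 0.0141


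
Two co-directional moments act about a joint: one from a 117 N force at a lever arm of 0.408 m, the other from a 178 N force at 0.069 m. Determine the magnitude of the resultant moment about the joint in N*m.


M = F1 * d1 + F2 * d2
M = 117 * 0.408 + 178 * 0.069
M = 47.7360 + 12.2820
M = 60.0180


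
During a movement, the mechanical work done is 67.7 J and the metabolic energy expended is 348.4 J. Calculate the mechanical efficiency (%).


eta = (W_mech / E_meta) * 100
eta = (67.7 / 348.4) * 100
ratio = 0.1943
eta = 19.4317


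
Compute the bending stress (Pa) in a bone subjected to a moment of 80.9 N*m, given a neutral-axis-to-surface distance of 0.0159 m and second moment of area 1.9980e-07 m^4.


sigma = M * c / I
sigma = 80.9 * 0.0159 / 1.9980e-07
M * c = 1.2863
sigma = 6.4380e+06


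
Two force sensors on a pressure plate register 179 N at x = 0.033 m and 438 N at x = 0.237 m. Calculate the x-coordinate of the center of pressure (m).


COP_x = (F1*x1 + F2*x2) / (F1 + F2)
COP_x = (179*0.033 + 438*0.237) / (179 + 438)
Numerator = 109.7130
Denominator = 617
COP_x = 0.1778


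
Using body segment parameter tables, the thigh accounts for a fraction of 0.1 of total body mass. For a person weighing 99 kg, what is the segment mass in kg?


m_segment = body_mass * fraction
m_segment = 99 * 0.1
m_segment = 9.9000


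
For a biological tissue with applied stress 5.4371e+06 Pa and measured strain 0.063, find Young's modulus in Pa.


E = stress / strain
E = 5.4371e+06 / 0.063
E = 8.6303e+07


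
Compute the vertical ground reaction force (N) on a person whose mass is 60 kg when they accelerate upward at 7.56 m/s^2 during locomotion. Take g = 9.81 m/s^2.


GRF = m * (g + a)
GRF = 60 * (9.81 + 7.56)
GRF = 60 * 17.3700
GRF = 1042.2000


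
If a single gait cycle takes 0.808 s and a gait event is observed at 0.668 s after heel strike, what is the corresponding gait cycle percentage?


pct = (event_time / cycle_time) * 100
pct = (0.668 / 0.808) * 100
ratio = 0.8267
pct = 82.6733


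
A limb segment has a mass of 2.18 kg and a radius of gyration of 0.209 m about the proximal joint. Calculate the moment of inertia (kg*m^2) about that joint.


I = m * k^2
I = 2.18 * 0.209^2
k^2 = 0.0437
I = 0.0952


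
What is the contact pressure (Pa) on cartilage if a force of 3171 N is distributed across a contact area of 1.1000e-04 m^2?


P = F / A
P = 3171 / 1.1000e-04
P = 2.8827e+07


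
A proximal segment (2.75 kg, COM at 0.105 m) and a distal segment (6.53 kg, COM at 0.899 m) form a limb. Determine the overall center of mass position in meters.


COM = (m1*x1 + m2*x2) / (m1 + m2)
COM = (2.75*0.105 + 6.53*0.899) / (2.75 + 6.53)
Numerator = 6.1592
Denominator = 9.2800
COM = 0.6637


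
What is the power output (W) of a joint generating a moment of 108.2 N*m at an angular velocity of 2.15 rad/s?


P = M * omega
P = 108.2 * 2.15
P = 232.6300


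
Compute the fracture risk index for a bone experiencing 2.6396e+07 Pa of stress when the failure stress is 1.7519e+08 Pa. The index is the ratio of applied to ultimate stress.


FRI = applied / ultimate
FRI = 2.6396e+07 / 1.7519e+08
FRI = 0.1507


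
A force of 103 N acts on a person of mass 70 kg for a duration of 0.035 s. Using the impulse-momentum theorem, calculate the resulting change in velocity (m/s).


J = F * dt = 103 * 0.035 = 3.6050 N*s
delta_v = J / m
delta_v = 3.6050 / 70
delta_v = 0.0515


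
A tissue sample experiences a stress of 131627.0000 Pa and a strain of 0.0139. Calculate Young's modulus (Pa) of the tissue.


E = stress / strain
E = 131627.0000 / 0.0139
E = 9.4696e+06


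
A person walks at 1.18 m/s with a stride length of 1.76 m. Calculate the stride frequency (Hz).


f = v / stride_length
f = 1.18 / 1.76
f = 0.6705


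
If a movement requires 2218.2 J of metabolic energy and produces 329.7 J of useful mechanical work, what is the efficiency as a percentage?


eta = (W_mech / E_meta) * 100
eta = (329.7 / 2218.2) * 100
ratio = 0.1486
eta = 14.8634


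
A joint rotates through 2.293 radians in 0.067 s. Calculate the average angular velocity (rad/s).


omega = delta_theta / delta_t
omega = 2.293 / 0.067
omega = 34.2239


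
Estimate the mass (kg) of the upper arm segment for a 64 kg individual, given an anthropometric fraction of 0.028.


m_segment = body_mass * fraction
m_segment = 64 * 0.028
m_segment = 1.7920


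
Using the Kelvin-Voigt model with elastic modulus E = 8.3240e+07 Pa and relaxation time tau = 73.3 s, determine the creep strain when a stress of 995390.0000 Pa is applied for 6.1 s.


epsilon(t) = (sigma/E) * (1 - exp(-t/tau))
sigma/E = 995390.0000 / 8.3240e+07 = 0.0120
exp(-t/tau) = exp(-6.1 / 73.3) = 0.9201
epsilon = 0.0120 * (1 - 0.9201)
epsilon = 9.5486e-04


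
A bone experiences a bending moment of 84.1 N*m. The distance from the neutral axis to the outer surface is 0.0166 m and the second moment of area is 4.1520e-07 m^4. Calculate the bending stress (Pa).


sigma = M * c / I
sigma = 84.1 * 0.0166 / 4.1520e-07
M * c = 1.3961
sigma = 3.3624e+06


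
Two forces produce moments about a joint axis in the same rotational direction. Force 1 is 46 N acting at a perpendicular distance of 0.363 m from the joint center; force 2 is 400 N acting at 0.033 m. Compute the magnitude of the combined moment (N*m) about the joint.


M = F1 * d1 + F2 * d2
M = 46 * 0.363 + 400 * 0.033
M = 16.6980 + 13.2000
M = 29.8980


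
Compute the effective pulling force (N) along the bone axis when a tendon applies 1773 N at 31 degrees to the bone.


F_eff = F_tendon * cos(theta)
theta = 31 deg = 0.5411 rad
cos(theta) = 0.8572
F_eff = 1773 * 0.8572
F_eff = 1519.7576


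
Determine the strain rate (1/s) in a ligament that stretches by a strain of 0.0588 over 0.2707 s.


strain_rate = delta_strain / delta_t
strain_rate = 0.0588 / 0.2707
strain_rate = 0.2172


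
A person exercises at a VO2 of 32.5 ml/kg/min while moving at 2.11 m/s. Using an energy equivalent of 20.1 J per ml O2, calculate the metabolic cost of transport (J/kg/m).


Power per kg = VO2 * 20.1 / 60
Power per kg = 32.5 * 20.1 / 60 = 10.8875 W/kg
Cost = power_per_kg / speed
Cost = 10.8875 / 2.11
Cost = 5.1600


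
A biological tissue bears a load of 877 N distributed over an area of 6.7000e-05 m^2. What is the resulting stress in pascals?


stress = F / A
stress = 877 / 6.7000e-05
stress = 1.3090e+07


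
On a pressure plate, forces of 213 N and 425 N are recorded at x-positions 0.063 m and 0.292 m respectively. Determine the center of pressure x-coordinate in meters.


COP_x = (F1*x1 + F2*x2) / (F1 + F2)
COP_x = (213*0.063 + 425*0.292) / (213 + 425)
Numerator = 137.5190
Denominator = 638
COP_x = 0.2155


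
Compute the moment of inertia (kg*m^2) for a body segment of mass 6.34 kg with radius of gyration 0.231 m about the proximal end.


I = m * k^2
I = 6.34 * 0.231^2
k^2 = 0.0534
I = 0.3383


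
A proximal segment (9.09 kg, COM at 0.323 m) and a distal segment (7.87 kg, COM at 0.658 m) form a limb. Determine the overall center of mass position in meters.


COM = (m1*x1 + m2*x2) / (m1 + m2)
COM = (9.09*0.323 + 7.87*0.658) / (9.09 + 7.87)
Numerator = 8.1145
Denominator = 16.9600
COM = 0.4785
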